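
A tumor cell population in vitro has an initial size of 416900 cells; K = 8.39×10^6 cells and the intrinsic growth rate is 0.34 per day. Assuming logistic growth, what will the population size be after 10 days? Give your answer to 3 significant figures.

A = (K − N₀)/N₀ = (8.39×10^6 − 416900)/416900 = 19.125.
N(t) = K/(1 + A·e^(−rt)) = 8.39×10^6/(1 + 19.125×e^(−0.34×10)).
e^(−3.4) = 0.033373; denominator = 1 + 19.125×0.033373 = 1.6383.
N = 8.39×10^6/1.6383 = 5.121304×10^6.

5120000 cells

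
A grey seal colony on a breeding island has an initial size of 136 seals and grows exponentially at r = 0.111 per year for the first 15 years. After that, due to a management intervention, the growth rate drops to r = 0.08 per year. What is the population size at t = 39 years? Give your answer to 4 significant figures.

Phase 1: N(15) = 136·e^(0.111×15) = 136·e^1.665 = 718.852.
Phase 2 runs for 39 − 15 = 24 years at r = 0.08.
N(39) = 718.852·e^(0.08×24) = 718.852·e^1.92 = 4903.26.

4903 seals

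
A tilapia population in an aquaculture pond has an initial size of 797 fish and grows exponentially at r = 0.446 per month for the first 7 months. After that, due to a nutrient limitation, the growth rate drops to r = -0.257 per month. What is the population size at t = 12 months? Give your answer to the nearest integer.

Phase 1: N(7) = 797·e^(0.446×7) = 797·e^3.122 = 18085.3.
Phase 2 runs for 12 − 7 = 5 months at r = -0.257.
N(12) = 18085.3·e^(-0.257×5) = 18085.3·e^-1.285 = 5003.31.

5003 fish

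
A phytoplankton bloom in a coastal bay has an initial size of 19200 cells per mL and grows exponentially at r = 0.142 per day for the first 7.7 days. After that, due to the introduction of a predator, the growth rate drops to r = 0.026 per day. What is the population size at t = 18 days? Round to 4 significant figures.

Phase 1: N(7.7) = 19200·e^(0.142×7.7) = 19200·e^1.093 = 57300.6.
Phase 2 runs for 18 − 7.7 = 10.3 days at r = 0.026.
N(18) = 57300.6·e^(0.026×10.3) = 57300.6·e^0.2678 = 74896.7.

74900 cells per mL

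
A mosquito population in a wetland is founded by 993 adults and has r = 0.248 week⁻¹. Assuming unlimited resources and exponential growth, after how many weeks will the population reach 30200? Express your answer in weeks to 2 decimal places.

Set N₀·e^(rt) = 30200: e^(0.248·t) = 30200/993 = 30.413.
0.248·t = ln(30.413) = 3.4149, so t = 3.4149/0.248 = 13.77.

13.77 weeks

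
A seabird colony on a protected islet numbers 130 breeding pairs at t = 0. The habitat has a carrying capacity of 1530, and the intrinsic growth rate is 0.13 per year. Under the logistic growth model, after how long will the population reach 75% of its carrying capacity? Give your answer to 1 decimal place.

A = (K − N₀)/N₀ = (1530 − 130)/130 = 10.769.
Solve 1530/(1 + 10.769·e^(−0.13t)) = 1147.5: 1 + 10.769·e^(−0.13t) = 1.3333, so e^(−0.13t) = 0.0309524.
−0.13·t = ln(0.0309524) = -3.4753, so t = 3.4753/0.13 = 26.733.

26.7 years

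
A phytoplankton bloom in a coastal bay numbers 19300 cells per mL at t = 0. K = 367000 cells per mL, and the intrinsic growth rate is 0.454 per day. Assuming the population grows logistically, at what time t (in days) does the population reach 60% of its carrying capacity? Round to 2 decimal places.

7.26 days

A = (K − N₀)/N₀ = (367000 − 19300)/19300 = 18.016.
Solve 367000/(1 + 18.016·e^(−0.454t)) = 220200: 1 + 18.016·e^(−0.454t) = 1.6667, so e^(−0.454t) = 0.0370051.
−0.454·t = ln(0.0370051) = -3.2967, so t = 3.2967/0.454 = 7.2615.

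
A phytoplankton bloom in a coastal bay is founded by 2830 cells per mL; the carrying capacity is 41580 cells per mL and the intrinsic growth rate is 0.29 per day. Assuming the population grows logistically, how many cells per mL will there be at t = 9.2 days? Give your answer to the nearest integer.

21322 cells per mL

A = (K − N₀)/N₀ = (41580 − 2830)/2830 = 13.693.
N(t) = K/(1 + A·e^(−rt)) = 41580/(1 + 13.693×e^(−0.29×9.2)).
e^(−2.668) = 0.069391; denominator = 1 + 13.693×0.069391 = 1.9501.
N = 41580/1.9501 = 21321.5.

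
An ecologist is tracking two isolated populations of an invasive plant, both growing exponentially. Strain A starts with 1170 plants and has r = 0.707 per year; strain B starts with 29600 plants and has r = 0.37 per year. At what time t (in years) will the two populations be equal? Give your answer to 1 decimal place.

Set 1170·e^(0.707t) = 29600·e^(0.37t).
e^((0.707 − 0.37)t) = 29600/1170 → e^(0.337·t) = 25.299.
0.337·t = ln(25.299) = 3.2308, so t = 3.2308/0.337 = 9.5869.

9.6 years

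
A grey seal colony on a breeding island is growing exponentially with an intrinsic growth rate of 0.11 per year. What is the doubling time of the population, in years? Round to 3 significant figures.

6.30 years

Doubling time t_d = ln(2)/r = 0.6931/0.11 = 6.3013.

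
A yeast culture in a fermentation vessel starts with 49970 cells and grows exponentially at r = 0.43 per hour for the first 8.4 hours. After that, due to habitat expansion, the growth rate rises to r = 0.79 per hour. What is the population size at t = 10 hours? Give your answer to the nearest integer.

6551326 cells

Phase 1: N(8.4) = 49970·e^(0.43×8.4) = 49970·e^3.612 = 1.850892×10^6.
Phase 2 runs for 10 − 8.4 = 1.6 hours at r = 0.79.
N(10) = 1.850892×10^6·e^(0.79×1.6) = 1.850892×10^6·e^1.264 = 6.551326×10^6.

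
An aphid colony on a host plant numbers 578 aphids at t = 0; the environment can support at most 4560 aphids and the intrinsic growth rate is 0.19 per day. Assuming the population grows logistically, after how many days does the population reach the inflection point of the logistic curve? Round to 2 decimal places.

10.16 days

Logistic growth is fastest at N = K/2 = 2280.
A = (K − N₀)/N₀ = 6.8893. Set K/(1 + A·e^(−rt)) = K/2 → A·e^(−rt) = 1.
e^(−0.19t) = 1/6.8893 = 0.145153, so t = ln(6.8893)/0.19 = 1.93/0.19 = 10.158.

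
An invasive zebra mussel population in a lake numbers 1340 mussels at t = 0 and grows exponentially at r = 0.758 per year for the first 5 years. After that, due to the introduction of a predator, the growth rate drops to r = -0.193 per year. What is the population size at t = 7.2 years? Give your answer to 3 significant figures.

Phase 1: N(5) = 1340·e^(0.758×5) = 1340·e^3.79 = 59303.6.
Phase 2 runs for 7.2 − 5 = 2.2 years at r = -0.193.
N(7.2) = 59303.6·e^(-0.193×2.2) = 59303.6·e^-0.4246 = 38786.4.

38800 mussels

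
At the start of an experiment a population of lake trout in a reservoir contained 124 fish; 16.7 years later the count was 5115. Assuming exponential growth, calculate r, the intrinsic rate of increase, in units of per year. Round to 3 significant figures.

From N(t) = N₀·e^(rt): e^(r·16.7) = 5115/124 = 41.25.
r·16.7 = ln(41.25) = 3.7197, so r = 3.7197/16.7 = 0.22273.

0.223 per year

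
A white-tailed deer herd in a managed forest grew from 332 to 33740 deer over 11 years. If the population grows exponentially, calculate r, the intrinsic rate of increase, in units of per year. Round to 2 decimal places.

From N(t) = N₀·e^(rt): e^(r·11) = 33740/332 = 101.63.
r·11 = ln(101.63) = 4.6213, so r = 4.6213/11 = 0.42012.

0.42 per year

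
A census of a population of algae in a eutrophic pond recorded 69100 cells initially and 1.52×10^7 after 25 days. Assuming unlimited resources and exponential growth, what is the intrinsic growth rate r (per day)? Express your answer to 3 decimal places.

0.216 per day

From N(t) = N₀·e^(rt): e^(r·25) = 1.52×10^7/69100 = 219.97.
r·25 = ln(219.97) = 5.3935, so r = 5.3935/25 = 0.21574.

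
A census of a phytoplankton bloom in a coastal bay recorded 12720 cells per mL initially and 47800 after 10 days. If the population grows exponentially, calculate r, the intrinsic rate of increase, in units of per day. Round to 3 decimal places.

From N(t) = N₀·e^(rt): e^(r·10) = 47800/12720 = 3.7579.
r·10 = ln(3.7579) = 1.3239, so r = 1.3239/10 = 0.13239.

0.132 per day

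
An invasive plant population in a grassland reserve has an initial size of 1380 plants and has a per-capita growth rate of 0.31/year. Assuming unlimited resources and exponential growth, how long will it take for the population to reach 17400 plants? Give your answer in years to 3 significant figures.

Set N₀·e^(rt) = 17400: e^(0.31·t) = 17400/1380 = 12.609.
0.31·t = ln(12.609) = 2.5344, so t = 2.5344/0.31 = 8.1754.

8.18 years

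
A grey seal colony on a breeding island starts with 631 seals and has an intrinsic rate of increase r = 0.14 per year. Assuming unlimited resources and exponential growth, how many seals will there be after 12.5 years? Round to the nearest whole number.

N(t) = N₀·e^(rt) = 631 × e^(0.14×12.5) = 631 × e^1.75.
e^1.75 ≈ 5.7546, so N ≈ 631 × 5.7546 = 3631.15.

3631 seals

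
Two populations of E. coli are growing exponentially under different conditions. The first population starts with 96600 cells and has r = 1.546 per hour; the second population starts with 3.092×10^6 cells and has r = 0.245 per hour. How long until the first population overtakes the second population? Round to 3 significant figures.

Set 96600·e^(1.546t) = 3.092×10^6·e^(0.245t).
e^((1.546 − 0.245)t) = 3.092×10^6/96600 → e^(1.301·t) = 32.008.
1.301·t = ln(32.008) = 3.466, so t = 3.466/1.301 = 2.6641.

2.66 hours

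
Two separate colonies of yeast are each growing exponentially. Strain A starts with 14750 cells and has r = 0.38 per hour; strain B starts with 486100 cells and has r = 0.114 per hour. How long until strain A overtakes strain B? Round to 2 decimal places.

13.14 hours

Set 14750·e^(0.38t) = 486100·e^(0.114t).
e^((0.38 − 0.114)t) = 486100/14750 → e^(0.266·t) = 32.956.
0.266·t = ln(32.956) = 3.4952, so t = 3.4952/0.266 = 13.14.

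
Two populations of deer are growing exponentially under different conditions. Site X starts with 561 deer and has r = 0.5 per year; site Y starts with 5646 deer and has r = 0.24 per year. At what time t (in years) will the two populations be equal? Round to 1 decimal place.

Set 561·e^(0.5t) = 5646·e^(0.24t).
e^((0.5 − 0.24)t) = 5646/561 → e^(0.26·t) = 10.064.
0.26·t = ln(10.064) = 2.309, so t = 2.309/0.26 = 8.8807.

8.9 years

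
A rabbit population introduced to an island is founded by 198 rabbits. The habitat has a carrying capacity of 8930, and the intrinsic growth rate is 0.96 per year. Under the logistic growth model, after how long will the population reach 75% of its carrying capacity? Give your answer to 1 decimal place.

A = (K − N₀)/N₀ = (8930 − 198)/198 = 44.101.
Solve 8930/(1 + 44.101·e^(−0.96t)) = 6697.5: 1 + 44.101·e^(−0.96t) = 1.3333, so e^(−0.96t) = 0.00755841.
−0.96·t = ln(0.00755841) = -4.8851, so t = 4.8851/0.96 = 5.0886.

5.1 years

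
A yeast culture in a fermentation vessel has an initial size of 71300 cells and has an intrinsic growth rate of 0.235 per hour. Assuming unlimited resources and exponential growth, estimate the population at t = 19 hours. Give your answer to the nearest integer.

N(t) = N₀·e^(rt) = 71300 × e^(0.235×19) = 71300 × e^4.465.
e^4.465 ≈ 86.921, so N ≈ 71300 × 86.921 = 6.197469×10^6.

6197469 cells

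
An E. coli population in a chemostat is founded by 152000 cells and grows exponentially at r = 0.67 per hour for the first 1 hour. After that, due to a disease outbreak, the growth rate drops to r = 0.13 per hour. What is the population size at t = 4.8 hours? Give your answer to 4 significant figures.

486800 cells

Phase 1: N(1) = 152000·e^(0.67×1) = 152000·e^0.67 = 297044.
Phase 2 runs for 4.8 − 1 = 3.8 hours at r = 0.13.
N(4.8) = 297044·e^(0.13×3.8) = 297044·e^0.494 = 486813.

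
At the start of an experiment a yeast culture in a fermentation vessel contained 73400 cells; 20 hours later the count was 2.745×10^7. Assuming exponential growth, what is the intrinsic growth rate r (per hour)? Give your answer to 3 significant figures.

0.296 per hour

From N(t) = N₀·e^(rt): e^(r·20) = 2.745×10^7/73400 = 373.98.
r·20 = ln(373.98) = 5.9242, so r = 5.9242/20 = 0.29621.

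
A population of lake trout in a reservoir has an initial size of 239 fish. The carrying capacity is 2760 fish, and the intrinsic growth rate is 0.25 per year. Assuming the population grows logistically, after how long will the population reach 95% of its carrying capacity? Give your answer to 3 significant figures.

21.2 years

A = (K − N₀)/N₀ = (2760 − 239)/239 = 10.548.
Solve 2760/(1 + 10.548·e^(−0.25t)) = 2622: 1 + 10.548·e^(−0.25t) = 1.0526, so e^(−0.25t) = 0.00498967.
−0.25·t = ln(0.00498967) = -5.3004, so t = 5.3004/0.25 = 21.202.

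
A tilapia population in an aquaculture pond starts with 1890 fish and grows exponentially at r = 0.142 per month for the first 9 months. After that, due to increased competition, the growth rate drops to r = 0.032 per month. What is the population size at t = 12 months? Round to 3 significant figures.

Phase 1: N(9) = 1890·e^(0.142×9) = 1890·e^1.278 = 6784.07.
Phase 2 runs for 12 − 9 = 3 months at r = 0.032.
N(12) = 6784.07·e^(0.032×3) = 6784.07·e^0.096 = 7467.62.

7470 fish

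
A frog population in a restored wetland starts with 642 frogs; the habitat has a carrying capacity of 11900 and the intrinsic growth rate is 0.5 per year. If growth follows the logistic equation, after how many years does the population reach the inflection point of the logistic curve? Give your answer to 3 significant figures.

Logistic growth is fastest at N = K/2 = 5950.
A = (K − N₀)/N₀ = 17.536. Set K/(1 + A·e^(−rt)) = K/2 → A·e^(−rt) = 1.
e^(−0.5t) = 1/17.536 = 0.0570261, so t = ln(17.536)/0.5 = 2.8642/0.5 = 5.7285.

5.73 years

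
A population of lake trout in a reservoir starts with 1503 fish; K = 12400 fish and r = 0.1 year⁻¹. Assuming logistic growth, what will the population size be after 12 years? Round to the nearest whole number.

3895 fish

A = (K − N₀)/N₀ = (12400 − 1503)/1503 = 7.2502.
N(t) = K/(1 + A·e^(−rt)) = 12400/(1 + 7.2502×e^(−0.1×12)).
e^(−1.2) = 0.30119; denominator = 1 + 7.2502×0.30119 = 3.1837.
N = 12400/3.1837 = 3894.83.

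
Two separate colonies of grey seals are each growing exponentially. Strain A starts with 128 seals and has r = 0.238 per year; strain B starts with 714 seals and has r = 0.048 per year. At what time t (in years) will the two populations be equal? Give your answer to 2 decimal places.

9.05 years

Set 128·e^(0.238t) = 714·e^(0.048t).
e^((0.238 − 0.048)t) = 714/128 → e^(0.19·t) = 5.5781.
0.19·t = ln(5.5781) = 1.7189, so t = 1.7189/0.19 = 9.0466.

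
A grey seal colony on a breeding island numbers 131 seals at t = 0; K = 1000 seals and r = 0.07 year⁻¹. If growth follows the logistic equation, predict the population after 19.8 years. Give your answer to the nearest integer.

A = (K − N₀)/N₀ = (1000 − 131)/131 = 6.6336.
N(t) = K/(1 + A·e^(−rt)) = 1000/(1 + 6.6336×e^(−0.07×19.8)).
e^(−1.386) = 0.25007; denominator = 1 + 6.6336×0.25007 = 2.6589.
N = 1000/2.6589 = 376.097.

376 seals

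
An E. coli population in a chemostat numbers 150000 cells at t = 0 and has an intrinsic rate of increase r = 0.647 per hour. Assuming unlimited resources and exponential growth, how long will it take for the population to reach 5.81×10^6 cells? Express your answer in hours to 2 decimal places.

5.65 hours

Set N₀·e^(rt) = 5.81×10^6: e^(0.647·t) = 5.81×10^6/150000 = 38.733.
0.647·t = ln(38.733) = 3.6567, so t = 3.6567/0.647 = 5.6518.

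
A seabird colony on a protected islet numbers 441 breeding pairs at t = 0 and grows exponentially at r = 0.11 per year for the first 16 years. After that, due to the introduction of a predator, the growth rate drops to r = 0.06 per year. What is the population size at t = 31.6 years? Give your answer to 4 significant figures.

Phase 1: N(16) = 441·e^(0.11×16) = 441·e^1.76 = 2563.28.
Phase 2 runs for 31.6 − 16 = 15.6 years at r = 0.06.
N(31.6) = 2563.28·e^(0.06×15.6) = 2563.28·e^0.936 = 6535.77.

6536 breeding pairs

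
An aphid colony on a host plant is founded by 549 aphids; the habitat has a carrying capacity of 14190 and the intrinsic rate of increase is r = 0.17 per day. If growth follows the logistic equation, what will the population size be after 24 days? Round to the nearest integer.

A = (K − N₀)/N₀ = (14190 − 549)/549 = 24.847.
N(t) = K/(1 + A·e^(−rt)) = 14190/(1 + 24.847×e^(−0.17×24)).
e^(−4.08) = 0.016907; denominator = 1 + 24.847×0.016907 = 1.4201.
N = 14190/1.4201 = 9992.26.

9992 aphids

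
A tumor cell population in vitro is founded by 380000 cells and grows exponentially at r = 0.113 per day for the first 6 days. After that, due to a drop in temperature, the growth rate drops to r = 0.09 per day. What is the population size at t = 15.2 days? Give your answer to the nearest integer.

Phase 1: N(6) = 380000·e^(0.113×6) = 380000·e^0.678 = 748575.
Phase 2 runs for 15.2 − 6 = 9.2 days at r = 0.09.
N(15.2) = 748575·e^(0.09×9.2) = 748575·e^0.828 = 1.713291×10^6.

1713291 cells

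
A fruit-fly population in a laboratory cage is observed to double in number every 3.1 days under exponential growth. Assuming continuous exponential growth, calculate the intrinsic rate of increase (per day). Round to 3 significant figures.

r = ln(2)/t_d = 0.6931/3.1 = 0.2236.

0.224 per day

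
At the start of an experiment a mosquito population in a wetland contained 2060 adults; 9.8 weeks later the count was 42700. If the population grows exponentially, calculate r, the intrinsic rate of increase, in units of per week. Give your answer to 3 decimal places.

0.309 per week

From N(t) = N₀·e^(rt): e^(r·9.8) = 42700/2060 = 20.728.
r·9.8 = ln(20.728) = 3.0315, so r = 3.0315/9.8 = 0.30934.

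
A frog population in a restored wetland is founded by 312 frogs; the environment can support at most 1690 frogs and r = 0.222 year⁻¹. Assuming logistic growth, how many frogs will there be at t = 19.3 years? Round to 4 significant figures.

A = (K − N₀)/N₀ = (1690 − 312)/312 = 4.4167.
N(t) = K/(1 + A·e^(−rt)) = 1690/(1 + 4.4167×e^(−0.222×19.3)).
e^(−4.285) = 0.013779; denominator = 1 + 4.4167×0.013779 = 1.0609.
N = 1690/1.0609 = 1593.05.

1593 frogs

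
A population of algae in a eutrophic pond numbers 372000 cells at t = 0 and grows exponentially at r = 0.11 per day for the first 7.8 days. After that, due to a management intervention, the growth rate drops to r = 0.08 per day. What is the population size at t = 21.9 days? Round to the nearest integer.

2710515 cells

Phase 1: N(7.8) = 372000·e^(0.11×7.8) = 372000·e^0.858 = 877339.
Phase 2 runs for 21.9 − 7.8 = 14.1 days at r = 0.08.
N(21.9) = 877339·e^(0.08×14.1) = 877339·e^1.128 = 2.710515×10^6.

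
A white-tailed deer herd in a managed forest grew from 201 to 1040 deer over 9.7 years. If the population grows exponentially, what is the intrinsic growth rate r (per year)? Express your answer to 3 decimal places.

From N(t) = N₀·e^(rt): e^(r·9.7) = 1040/201 = 5.1741.
r·9.7 = ln(5.1741) = 1.6437, so r = 1.6437/9.7 = 0.16945.

0.169 per year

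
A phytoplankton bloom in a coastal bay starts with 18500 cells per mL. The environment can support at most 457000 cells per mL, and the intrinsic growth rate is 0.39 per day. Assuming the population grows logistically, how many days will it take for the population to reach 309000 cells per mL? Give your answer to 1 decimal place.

A = (K − N₀)/N₀ = (457000 − 18500)/18500 = 23.703.
Solve 457000/(1 + 23.703·e^(−0.39t)) = 309000: 1 + 23.703·e^(−0.39t) = 1.479, so e^(−0.39t) = 0.0202072.
−0.39·t = ln(0.0202072) = -3.9017, so t = 3.9017/0.39 = 10.004.

10.0 days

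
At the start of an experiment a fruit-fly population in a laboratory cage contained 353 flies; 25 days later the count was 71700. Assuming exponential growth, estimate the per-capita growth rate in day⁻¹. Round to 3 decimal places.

From N(t) = N₀·e^(rt): e^(r·25) = 71700/353 = 203.12.
r·25 = ln(203.12) = 5.3138, so r = 5.3138/25 = 0.21255.

0.213 per day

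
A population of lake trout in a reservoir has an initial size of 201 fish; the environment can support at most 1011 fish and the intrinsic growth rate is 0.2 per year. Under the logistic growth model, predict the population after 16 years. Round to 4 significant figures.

868.4 fish

A = (K − N₀)/N₀ = (1011 − 201)/201 = 4.0299.
N(t) = K/(1 + A·e^(−rt)) = 1011/(1 + 4.0299×e^(−0.2×16)).
e^(−3.2) = 0.040762; denominator = 1 + 4.0299×0.040762 = 1.1643.
N = 1011/1.1643 = 868.359.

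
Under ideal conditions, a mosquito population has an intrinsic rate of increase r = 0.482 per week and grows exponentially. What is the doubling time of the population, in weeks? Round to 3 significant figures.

1.44 weeks

Doubling time t_d = ln(2)/r = 0.6931/0.482 = 1.4381.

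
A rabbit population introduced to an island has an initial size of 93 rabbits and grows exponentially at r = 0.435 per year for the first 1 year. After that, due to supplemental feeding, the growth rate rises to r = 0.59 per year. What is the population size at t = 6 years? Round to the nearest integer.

Phase 1: N(1) = 93·e^(0.435×1) = 93·e^0.435 = 143.682.
Phase 2 runs for 6 − 1 = 5 years at r = 0.59.
N(6) = 143.682·e^(0.59×5) = 143.682·e^2.95 = 2745.17.

2745 rabbits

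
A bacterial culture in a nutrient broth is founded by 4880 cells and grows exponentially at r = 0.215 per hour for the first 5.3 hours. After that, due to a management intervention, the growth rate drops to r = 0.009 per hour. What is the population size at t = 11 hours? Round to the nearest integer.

16054 cells

Phase 1: N(5.3) = 4880·e^(0.215×5.3) = 4880·e^1.139 = 15251.
Phase 2 runs for 11 − 5.3 = 5.7 hours at r = 0.009.
N(11) = 15251·e^(0.009×5.7) = 15251·e^0.0513 = 16053.8.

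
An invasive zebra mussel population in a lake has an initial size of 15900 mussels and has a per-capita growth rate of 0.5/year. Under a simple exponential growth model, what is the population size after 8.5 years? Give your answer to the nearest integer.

1114676 mussels

N(t) = N₀·e^(rt) = 15900 × e^(0.5×8.5) = 15900 × e^4.25.
e^4.25 ≈ 70.105, so N ≈ 15900 × 70.105 = 1.114676×10^6.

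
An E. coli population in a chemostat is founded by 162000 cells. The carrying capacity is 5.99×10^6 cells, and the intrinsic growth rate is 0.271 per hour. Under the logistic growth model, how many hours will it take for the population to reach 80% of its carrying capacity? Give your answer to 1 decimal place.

18.3 hours

A = (K − N₀)/N₀ = (5.99×10^6 − 162000)/162000 = 35.975.
Solve 5.99×10^6/(1 + 35.975·e^(−0.271t)) = 4.792×10^6: 1 + 35.975·e^(−0.271t) = 1.25, so e^(−0.271t) = 0.00694921.
−0.271·t = ln(0.00694921) = -4.9691, so t = 4.9691/0.271 = 18.336.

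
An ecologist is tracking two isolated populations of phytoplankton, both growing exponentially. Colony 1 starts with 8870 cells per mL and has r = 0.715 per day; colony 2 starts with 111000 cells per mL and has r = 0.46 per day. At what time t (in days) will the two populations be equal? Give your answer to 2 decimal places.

Set 8870·e^(0.715t) = 111000·e^(0.46t).
e^((0.715 − 0.46)t) = 111000/8870 → e^(0.255·t) = 12.514.
0.255·t = ln(12.514) = 2.5269, so t = 2.5269/0.255 = 9.9092.

9.91 days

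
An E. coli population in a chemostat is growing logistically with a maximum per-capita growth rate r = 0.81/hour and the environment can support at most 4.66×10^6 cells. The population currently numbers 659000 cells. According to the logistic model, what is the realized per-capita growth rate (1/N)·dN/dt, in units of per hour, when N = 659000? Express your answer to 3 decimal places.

(1/N)·dN/dt = r(1 − N/K) = 0.81 × (1 − 659000/4.66×10^6).
= 0.81 × 0.85858 = 0.69545.

0.695 per hour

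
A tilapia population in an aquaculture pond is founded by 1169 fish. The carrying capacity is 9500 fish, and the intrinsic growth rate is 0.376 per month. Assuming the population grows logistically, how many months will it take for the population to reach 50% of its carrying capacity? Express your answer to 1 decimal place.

A = (K − N₀)/N₀ = (9500 − 1169)/1169 = 7.1266.
Solve 9500/(1 + 7.1266·e^(−0.376t)) = 4750: 1 + 7.1266·e^(−0.376t) = 2, so e^(−0.376t) = 0.140319.
−0.376·t = ln(0.140319) = -1.9638, so t = 1.9638/0.376 = 5.223.

5.2 months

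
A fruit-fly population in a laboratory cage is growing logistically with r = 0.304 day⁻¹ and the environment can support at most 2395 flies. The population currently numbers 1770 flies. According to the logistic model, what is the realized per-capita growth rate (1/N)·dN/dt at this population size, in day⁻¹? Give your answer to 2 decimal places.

0.08 per day

(1/N)·dN/dt = r(1 − N/K) = 0.304 × (1 − 1770/2395).
= 0.304 × 0.26096 = 0.079332.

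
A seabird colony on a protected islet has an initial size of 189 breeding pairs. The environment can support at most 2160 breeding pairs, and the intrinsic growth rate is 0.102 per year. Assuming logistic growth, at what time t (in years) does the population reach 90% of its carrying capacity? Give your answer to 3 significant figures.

A = (K − N₀)/N₀ = (2160 − 189)/189 = 10.429.
Solve 2160/(1 + 10.429·e^(−0.102t)) = 1944: 1 + 10.429·e^(−0.102t) = 1.1111, so e^(−0.102t) = 0.0106545.
−0.102·t = ln(0.0106545) = -4.5418, so t = 4.5418/0.102 = 44.527.

44.5 years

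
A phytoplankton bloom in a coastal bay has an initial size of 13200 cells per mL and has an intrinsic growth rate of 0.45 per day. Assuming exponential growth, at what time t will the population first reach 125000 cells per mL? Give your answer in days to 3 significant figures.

5.00 days

Set N₀·e^(rt) = 125000: e^(0.45·t) = 125000/13200 = 9.4697.
0.45·t = ln(9.4697) = 2.2481, so t = 2.2481/0.45 = 4.9958.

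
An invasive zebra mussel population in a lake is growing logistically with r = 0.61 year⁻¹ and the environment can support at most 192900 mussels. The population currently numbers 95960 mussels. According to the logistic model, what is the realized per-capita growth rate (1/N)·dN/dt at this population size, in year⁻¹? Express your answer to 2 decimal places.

0.31 per year

(1/N)·dN/dt = r(1 − N/K) = 0.61 × (1 − 95960/192900).
= 0.61 × 0.50254 = 0.30655.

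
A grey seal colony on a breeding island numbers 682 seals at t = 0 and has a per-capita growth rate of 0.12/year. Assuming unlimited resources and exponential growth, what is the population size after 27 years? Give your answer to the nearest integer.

N(t) = N₀·e^(rt) = 682 × e^(0.12×27) = 682 × e^3.24.
e^3.24 ≈ 25.534, so N ≈ 682 × 25.534 = 17414.

17414 seals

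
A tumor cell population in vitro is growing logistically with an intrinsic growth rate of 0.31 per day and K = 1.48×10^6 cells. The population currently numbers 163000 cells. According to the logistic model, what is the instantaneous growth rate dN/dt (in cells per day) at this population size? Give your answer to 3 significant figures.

dN/dt = rN(1 − N/K) = 0.31 × 163000 × (1 − 163000/1.48×10^6).
1 − 163000/1.48×10^6 = 0.88986; dN/dt = 0.31 × 163000 × 0.88986 = 44965.

45000 cells per day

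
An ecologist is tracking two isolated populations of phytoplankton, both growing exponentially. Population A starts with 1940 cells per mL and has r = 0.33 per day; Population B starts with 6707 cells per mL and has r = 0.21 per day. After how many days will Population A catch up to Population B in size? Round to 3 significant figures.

Set 1940·e^(0.33t) = 6707·e^(0.21t).
e^((0.33 − 0.21)t) = 6707/1940 → e^(0.12·t) = 3.4572.
0.12·t = ln(3.4572) = 1.2405, so t = 1.2405/0.12 = 10.337.

10.3 days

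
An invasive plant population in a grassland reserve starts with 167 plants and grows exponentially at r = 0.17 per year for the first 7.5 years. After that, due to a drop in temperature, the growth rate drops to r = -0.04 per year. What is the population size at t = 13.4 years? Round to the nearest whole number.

472 plants

Phase 1: N(7.5) = 167·e^(0.17×7.5) = 167·e^1.275 = 597.643.
Phase 2 runs for 13.4 − 7.5 = 5.9 years at r = -0.04.
N(13.4) = 597.643·e^(-0.04×5.9) = 597.643·e^-0.236 = 472.007.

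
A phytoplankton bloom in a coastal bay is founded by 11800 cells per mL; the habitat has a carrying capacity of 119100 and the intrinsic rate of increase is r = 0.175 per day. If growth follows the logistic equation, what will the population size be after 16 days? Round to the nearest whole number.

76692 cells per mL

A = (K − N₀)/N₀ = (119100 − 11800)/11800 = 9.0932.
N(t) = K/(1 + A·e^(−rt)) = 119100/(1 + 9.0932×e^(−0.175×16)).
e^(−2.8) = 0.06081; denominator = 1 + 9.0932×0.06081 = 1.553.
N = 119100/1.553 = 76692.3.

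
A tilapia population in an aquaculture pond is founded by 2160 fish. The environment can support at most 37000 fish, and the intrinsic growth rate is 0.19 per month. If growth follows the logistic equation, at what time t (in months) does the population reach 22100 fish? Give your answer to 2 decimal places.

16.71 months

A = (K − N₀)/N₀ = (37000 − 2160)/2160 = 16.13.
Solve 37000/(1 + 16.13·e^(−0.19t)) = 22100: 1 + 16.13·e^(−0.19t) = 1.6742, so e^(−0.19t) = 0.0417994.
−0.19·t = ln(0.0417994) = -3.1749, so t = 3.1749/0.19 = 16.71.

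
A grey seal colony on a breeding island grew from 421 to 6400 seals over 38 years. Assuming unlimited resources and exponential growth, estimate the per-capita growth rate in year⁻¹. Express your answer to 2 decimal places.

From N(t) = N₀·e^(rt): e^(r·38) = 6400/421 = 15.202.
r·38 = ln(15.202) = 2.7214, so r = 2.7214/38 = 0.071616.

0.07 per year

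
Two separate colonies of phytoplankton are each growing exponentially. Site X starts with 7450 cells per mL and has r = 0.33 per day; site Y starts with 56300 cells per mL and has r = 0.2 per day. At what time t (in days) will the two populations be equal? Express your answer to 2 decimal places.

Set 7450·e^(0.33t) = 56300·e^(0.2t).
e^((0.33 − 0.2)t) = 56300/7450 → e^(0.13·t) = 7.557.
0.13·t = ln(7.557) = 2.0225, so t = 2.0225/0.13 = 15.558.

15.56 days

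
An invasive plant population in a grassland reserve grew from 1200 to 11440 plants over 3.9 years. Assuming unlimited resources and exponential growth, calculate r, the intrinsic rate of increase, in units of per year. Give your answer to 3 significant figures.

0.578 per year

From N(t) = N₀·e^(rt): e^(r·3.9) = 11440/1200 = 9.5333.
r·3.9 = ln(9.5333) = 2.2548, so r = 2.2548/3.9 = 0.57815.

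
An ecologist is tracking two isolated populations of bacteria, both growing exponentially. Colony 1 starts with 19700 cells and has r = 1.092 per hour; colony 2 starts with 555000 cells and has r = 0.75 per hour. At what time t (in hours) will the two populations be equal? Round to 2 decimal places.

9.76 hours

Set 19700·e^(1.092t) = 555000·e^(0.75t).
e^((1.092 − 0.75)t) = 555000/19700 → e^(0.342·t) = 28.173.
0.342·t = ln(28.173) = 3.3383, so t = 3.3383/0.342 = 9.7613.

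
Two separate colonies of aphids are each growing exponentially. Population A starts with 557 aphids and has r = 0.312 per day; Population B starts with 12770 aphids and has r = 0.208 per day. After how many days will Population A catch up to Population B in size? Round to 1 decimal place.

30.1 days

Set 557·e^(0.312t) = 12770·e^(0.208t).
e^((0.312 − 0.208)t) = 12770/557 → e^(0.104·t) = 22.926.
0.104·t = ln(22.926) = 3.1323, so t = 3.1323/0.104 = 30.118.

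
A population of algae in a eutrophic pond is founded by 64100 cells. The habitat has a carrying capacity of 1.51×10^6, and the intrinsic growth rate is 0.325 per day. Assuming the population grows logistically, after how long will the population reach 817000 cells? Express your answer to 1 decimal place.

A = (K − N₀)/N₀ = (1.51×10^6 − 64100)/64100 = 22.557.
Solve 1.51×10^6/(1 + 22.557·e^(−0.325t)) = 817000: 1 + 22.557·e^(−0.325t) = 1.8482, so e^(−0.325t) = 0.0376037.
−0.325·t = ln(0.0376037) = -3.2807, so t = 3.2807/0.325 = 10.094.

10.1 days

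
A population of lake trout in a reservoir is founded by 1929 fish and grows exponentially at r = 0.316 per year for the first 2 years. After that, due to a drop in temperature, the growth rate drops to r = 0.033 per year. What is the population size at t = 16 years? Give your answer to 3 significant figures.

5760 fish

Phase 1: N(2) = 1929·e^(0.316×2) = 1929·e^0.632 = 3629.16.
Phase 2 runs for 16 − 2 = 14 years at r = 0.033.
N(16) = 3629.16·e^(0.033×14) = 3629.16·e^0.462 = 5760.37.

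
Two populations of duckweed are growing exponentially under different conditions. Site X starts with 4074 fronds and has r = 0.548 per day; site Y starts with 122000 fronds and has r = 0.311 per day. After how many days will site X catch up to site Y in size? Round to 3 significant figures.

14.3 days

Set 4074·e^(0.548t) = 122000·e^(0.311t).
e^((0.548 − 0.311)t) = 122000/4074 → e^(0.237·t) = 29.946.
0.237·t = ln(29.946) = 3.3994, so t = 3.3994/0.237 = 14.343.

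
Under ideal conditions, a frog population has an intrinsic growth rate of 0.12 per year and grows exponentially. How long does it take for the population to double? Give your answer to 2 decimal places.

Doubling time t_d = ln(2)/r = 0.6931/0.12 = 5.7762.

5.78 years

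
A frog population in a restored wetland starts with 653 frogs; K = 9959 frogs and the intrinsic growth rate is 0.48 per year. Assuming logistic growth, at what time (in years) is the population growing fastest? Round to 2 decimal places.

Logistic growth is fastest at N = K/2 = 4979.5.
A = (K − N₀)/N₀ = 14.251. Set K/(1 + A·e^(−rt)) = K/2 → A·e^(−rt) = 1.
e^(−0.48t) = 1/14.251 = 0.0701698, so t = ln(14.251)/0.48 = 2.6568/0.48 = 5.5351.

5.54 years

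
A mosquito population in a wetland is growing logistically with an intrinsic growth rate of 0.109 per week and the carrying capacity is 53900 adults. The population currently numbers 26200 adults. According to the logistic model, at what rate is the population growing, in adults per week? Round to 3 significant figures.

dN/dt = rN(1 − N/K) = 0.109 × 26200 × (1 − 26200/53900).
1 − 26200/53900 = 0.51391; dN/dt = 0.109 × 26200 × 0.51391 = 1467.6.

1470 adults per week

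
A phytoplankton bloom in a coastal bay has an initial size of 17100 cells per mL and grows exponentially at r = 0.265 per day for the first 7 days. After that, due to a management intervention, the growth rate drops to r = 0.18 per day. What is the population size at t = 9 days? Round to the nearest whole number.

156660 cells per mL

Phase 1: N(7) = 17100·e^(0.265×7) = 17100·e^1.855 = 109298.
Phase 2 runs for 9 − 7 = 2 days at r = 0.18.
N(9) = 109298·e^(0.18×2) = 109298·e^0.36 = 156660.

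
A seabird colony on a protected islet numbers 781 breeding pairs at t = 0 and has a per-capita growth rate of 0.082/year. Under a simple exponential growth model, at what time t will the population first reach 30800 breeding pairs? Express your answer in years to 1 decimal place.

44.8 years

Set N₀·e^(rt) = 30800: e^(0.082·t) = 30800/781 = 39.437.
0.082·t = ln(39.437) = 3.6747, so t = 3.6747/0.082 = 44.813.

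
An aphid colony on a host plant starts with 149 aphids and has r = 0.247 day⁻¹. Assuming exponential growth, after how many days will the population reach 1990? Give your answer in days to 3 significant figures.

10.5 days

Set N₀·e^(rt) = 1990: e^(0.247·t) = 1990/149 = 13.356.
0.247·t = ln(13.356) = 2.5919, so t = 2.5919/0.247 = 10.494.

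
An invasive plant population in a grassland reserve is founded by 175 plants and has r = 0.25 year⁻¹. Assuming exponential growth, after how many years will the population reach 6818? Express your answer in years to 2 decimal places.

Set N₀·e^(rt) = 6818: e^(0.25·t) = 6818/175 = 38.96.
0.25·t = ln(38.96) = 3.6625, so t = 3.6625/0.25 = 14.65.

14.65 years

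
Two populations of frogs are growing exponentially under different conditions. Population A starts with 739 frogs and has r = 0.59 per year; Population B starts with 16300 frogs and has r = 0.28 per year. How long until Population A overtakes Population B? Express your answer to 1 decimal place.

10.0 years

Set 739·e^(0.59t) = 16300·e^(0.28t).
e^((0.59 − 0.28)t) = 16300/739 → e^(0.31·t) = 22.057.
0.31·t = ln(22.057) = 3.0936, so t = 3.0936/0.31 = 9.9794.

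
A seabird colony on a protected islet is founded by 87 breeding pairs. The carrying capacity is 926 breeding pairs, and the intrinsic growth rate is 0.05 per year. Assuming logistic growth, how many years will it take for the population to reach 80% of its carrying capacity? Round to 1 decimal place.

73.1 years

A = (K − N₀)/N₀ = (926 − 87)/87 = 9.6437.
Solve 926/(1 + 9.6437·e^(−0.05t)) = 740.8: 1 + 9.6437·e^(−0.05t) = 1.25, so e^(−0.05t) = 0.0259237.
−0.05·t = ln(0.0259237) = -3.6526, so t = 3.6526/0.05 = 73.052.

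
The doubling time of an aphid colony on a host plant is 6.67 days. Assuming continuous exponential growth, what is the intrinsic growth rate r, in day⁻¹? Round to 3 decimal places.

r = ln(2)/t_d = 0.6931/6.67 = 0.10392.

0.104 per day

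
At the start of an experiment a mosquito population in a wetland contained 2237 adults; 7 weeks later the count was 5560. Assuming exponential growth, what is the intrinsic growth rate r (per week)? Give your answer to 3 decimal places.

From N(t) = N₀·e^(rt): e^(r·7) = 5560/2237 = 2.4855.
r·7 = ln(2.4855) = 0.91046, so r = 0.91046/7 = 0.13007.

0.130 per week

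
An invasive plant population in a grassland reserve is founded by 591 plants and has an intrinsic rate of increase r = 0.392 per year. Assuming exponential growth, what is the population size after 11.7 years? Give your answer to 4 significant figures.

58000 plants

N(t) = N₀·e^(rt) = 591 × e^(0.392×11.7) = 591 × e^4.586.
e^4.586 ≈ 98.14, so N ≈ 591 × 98.14 = 58001.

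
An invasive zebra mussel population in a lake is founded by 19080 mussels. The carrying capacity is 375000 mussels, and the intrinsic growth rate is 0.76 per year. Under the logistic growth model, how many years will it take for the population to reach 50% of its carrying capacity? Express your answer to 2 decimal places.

A = (K − N₀)/N₀ = (375000 − 19080)/19080 = 18.654.
Solve 375000/(1 + 18.654·e^(−0.76t)) = 187500: 1 + 18.654·e^(−0.76t) = 2, so e^(−0.76t) = 0.0536076.
−0.76·t = ln(0.0536076) = -2.9261, so t = 2.9261/0.76 = 3.8501.

3.85 years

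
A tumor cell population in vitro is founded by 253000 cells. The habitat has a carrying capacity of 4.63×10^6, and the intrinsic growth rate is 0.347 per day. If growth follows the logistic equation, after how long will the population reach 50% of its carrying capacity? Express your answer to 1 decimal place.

8.2 days

A = (K − N₀)/N₀ = (4.63×10^6 − 253000)/253000 = 17.3.
Solve 4.63×10^6/(1 + 17.3·e^(−0.347t)) = 2.315×10^6: 1 + 17.3·e^(−0.347t) = 2, so e^(−0.347t) = 0.0578021.
−0.347·t = ln(0.0578021) = -2.8507, so t = 2.8507/0.347 = 8.2154.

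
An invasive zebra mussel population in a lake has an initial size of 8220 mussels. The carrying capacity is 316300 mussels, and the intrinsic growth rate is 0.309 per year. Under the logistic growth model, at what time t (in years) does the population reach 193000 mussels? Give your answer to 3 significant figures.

A = (K − N₀)/N₀ = (316300 − 8220)/8220 = 37.479.
Solve 316300/(1 + 37.479·e^(−0.309t)) = 193000: 1 + 37.479·e^(−0.309t) = 1.6389, so e^(−0.309t) = 0.0170457.
−0.309·t = ln(0.0170457) = -4.0719, so t = 4.0719/0.309 = 13.178.

13.2 years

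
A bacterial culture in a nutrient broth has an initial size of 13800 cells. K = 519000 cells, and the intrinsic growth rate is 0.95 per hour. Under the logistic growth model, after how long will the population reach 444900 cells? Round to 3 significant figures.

A = (K − N₀)/N₀ = (519000 − 13800)/13800 = 36.609.
Solve 519000/(1 + 36.609·e^(−0.95t)) = 444900: 1 + 36.609·e^(−0.95t) = 1.1666, so e^(−0.95t) = 0.00454958.
−0.95·t = ln(0.00454958) = -5.3927, so t = 5.3927/0.95 = 5.6765.

5.68 hours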